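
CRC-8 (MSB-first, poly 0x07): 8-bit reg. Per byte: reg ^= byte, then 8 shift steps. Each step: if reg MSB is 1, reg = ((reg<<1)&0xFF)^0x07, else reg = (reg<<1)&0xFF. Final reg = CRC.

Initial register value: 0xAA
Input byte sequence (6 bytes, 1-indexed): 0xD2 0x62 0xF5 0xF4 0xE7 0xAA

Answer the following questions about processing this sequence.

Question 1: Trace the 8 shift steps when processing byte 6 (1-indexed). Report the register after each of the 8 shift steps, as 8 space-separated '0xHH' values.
After byte 1 (0xD2): reg=0x6F
After byte 2 (0x62): reg=0x23
After byte 3 (0xF5): reg=0x2C
After byte 4 (0xF4): reg=0x06
After byte 5 (0xE7): reg=0xA9
Register before byte 6: 0xA9
After XOR with byte 0xAA: 0x03

Answer: 0x06 0x0C 0x18 0x30 0x60 0xC0 0x87 0x09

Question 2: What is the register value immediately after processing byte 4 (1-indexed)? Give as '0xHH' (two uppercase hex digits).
Answer: 0x06

Derivation:
After byte 1 (0xD2): reg=0x6F
After byte 2 (0x62): reg=0x23
After byte 3 (0xF5): reg=0x2C
After byte 4 (0xF4): reg=0x06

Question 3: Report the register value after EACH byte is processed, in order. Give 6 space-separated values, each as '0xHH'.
0x6F 0x23 0x2C 0x06 0xA9 0x09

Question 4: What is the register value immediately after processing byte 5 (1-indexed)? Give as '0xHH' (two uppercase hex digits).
Answer: 0xA9

Derivation:
After byte 1 (0xD2): reg=0x6F
After byte 2 (0x62): reg=0x23
After byte 3 (0xF5): reg=0x2C
After byte 4 (0xF4): reg=0x06
After byte 5 (0xE7): reg=0xA9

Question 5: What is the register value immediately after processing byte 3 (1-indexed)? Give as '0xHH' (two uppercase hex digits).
After byte 1 (0xD2): reg=0x6F
After byte 2 (0x62): reg=0x23
After byte 3 (0xF5): reg=0x2C

Answer: 0x2C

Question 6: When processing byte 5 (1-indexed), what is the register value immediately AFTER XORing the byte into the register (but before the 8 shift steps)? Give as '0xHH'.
Register before byte 5: 0x06
Byte 5: 0xE7
0x06 XOR 0xE7 = 0xE1

Answer: 0xE1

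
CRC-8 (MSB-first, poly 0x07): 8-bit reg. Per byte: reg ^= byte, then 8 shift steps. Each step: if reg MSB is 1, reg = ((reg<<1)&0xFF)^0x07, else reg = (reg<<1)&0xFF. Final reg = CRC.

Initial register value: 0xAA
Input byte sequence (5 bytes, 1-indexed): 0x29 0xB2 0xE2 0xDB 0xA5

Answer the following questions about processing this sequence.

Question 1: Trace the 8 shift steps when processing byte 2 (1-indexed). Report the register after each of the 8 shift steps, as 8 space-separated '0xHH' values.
Answer: 0x64 0xC8 0x97 0x29 0x52 0xA4 0x4F 0x9E

Derivation:
After byte 1 (0x29): reg=0x80
Register before byte 2: 0x80
After XOR with byte 0xB2: 0x32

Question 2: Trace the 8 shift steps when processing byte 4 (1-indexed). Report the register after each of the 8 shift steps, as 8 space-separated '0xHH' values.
After byte 1 (0x29): reg=0x80
After byte 2 (0xB2): reg=0x9E
After byte 3 (0xE2): reg=0x73
Register before byte 4: 0x73
After XOR with byte 0xDB: 0xA8

Answer: 0x57 0xAE 0x5B 0xB6 0x6B 0xD6 0xAB 0x51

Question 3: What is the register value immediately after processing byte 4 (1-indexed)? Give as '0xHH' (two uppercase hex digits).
Answer: 0x51

Derivation:
After byte 1 (0x29): reg=0x80
After byte 2 (0xB2): reg=0x9E
After byte 3 (0xE2): reg=0x73
After byte 4 (0xDB): reg=0x51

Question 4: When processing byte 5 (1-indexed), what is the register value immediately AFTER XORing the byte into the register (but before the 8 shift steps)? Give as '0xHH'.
Answer: 0xF4

Derivation:
Register before byte 5: 0x51
Byte 5: 0xA5
0x51 XOR 0xA5 = 0xF4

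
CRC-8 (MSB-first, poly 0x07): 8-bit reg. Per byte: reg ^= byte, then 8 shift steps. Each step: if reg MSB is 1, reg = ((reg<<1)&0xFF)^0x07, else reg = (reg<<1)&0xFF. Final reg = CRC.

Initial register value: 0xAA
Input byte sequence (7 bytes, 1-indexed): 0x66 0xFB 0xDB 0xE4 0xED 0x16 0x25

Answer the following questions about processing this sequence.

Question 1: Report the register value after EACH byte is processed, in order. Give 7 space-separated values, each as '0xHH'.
0x6A 0xFE 0xFB 0x5D 0x19 0x2D 0x38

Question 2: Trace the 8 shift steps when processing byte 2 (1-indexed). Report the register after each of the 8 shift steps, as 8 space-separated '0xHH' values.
Answer: 0x25 0x4A 0x94 0x2F 0x5E 0xBC 0x7F 0xFE

Derivation:
After byte 1 (0x66): reg=0x6A
Register before byte 2: 0x6A
After XOR with byte 0xFB: 0x91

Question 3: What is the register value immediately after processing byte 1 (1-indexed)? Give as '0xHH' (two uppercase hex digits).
Answer: 0x6A

Derivation:
After byte 1 (0x66): reg=0x6A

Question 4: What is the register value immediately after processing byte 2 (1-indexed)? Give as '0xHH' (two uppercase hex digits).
Answer: 0xFE

Derivation:
After byte 1 (0x66): reg=0x6A
After byte 2 (0xFB): reg=0xFE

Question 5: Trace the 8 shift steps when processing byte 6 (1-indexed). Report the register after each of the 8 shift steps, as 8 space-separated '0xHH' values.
Answer: 0x1E 0x3C 0x78 0xF0 0xE7 0xC9 0x95 0x2D

Derivation:
After byte 1 (0x66): reg=0x6A
After byte 2 (0xFB): reg=0xFE
After byte 3 (0xDB): reg=0xFB
After byte 4 (0xE4): reg=0x5D
After byte 5 (0xED): reg=0x19
Register before byte 6: 0x19
After XOR with byte 0x16: 0x0F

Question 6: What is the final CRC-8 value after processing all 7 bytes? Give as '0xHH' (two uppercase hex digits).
After byte 1 (0x66): reg=0x6A
After byte 2 (0xFB): reg=0xFE
After byte 3 (0xDB): reg=0xFB
After byte 4 (0xE4): reg=0x5D
After byte 5 (0xED): reg=0x19
After byte 6 (0x16): reg=0x2D
After byte 7 (0x25): reg=0x38

Answer: 0x38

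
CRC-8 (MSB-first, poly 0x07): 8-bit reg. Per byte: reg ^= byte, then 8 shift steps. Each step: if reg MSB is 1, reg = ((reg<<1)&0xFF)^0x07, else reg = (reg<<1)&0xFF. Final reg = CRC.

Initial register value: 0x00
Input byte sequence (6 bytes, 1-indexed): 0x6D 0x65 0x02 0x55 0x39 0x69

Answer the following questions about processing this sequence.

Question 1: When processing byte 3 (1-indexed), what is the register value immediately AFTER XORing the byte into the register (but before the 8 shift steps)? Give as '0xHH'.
Register before byte 3: 0x20
Byte 3: 0x02
0x20 XOR 0x02 = 0x22

Answer: 0x22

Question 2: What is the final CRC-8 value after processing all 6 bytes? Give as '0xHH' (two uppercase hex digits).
Answer: 0x5A

Derivation:
After byte 1 (0x6D): reg=0x04
After byte 2 (0x65): reg=0x20
After byte 3 (0x02): reg=0xEE
After byte 4 (0x55): reg=0x28
After byte 5 (0x39): reg=0x77
After byte 6 (0x69): reg=0x5A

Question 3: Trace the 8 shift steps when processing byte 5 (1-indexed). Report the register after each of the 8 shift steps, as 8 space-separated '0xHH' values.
Answer: 0x22 0x44 0x88 0x17 0x2E 0x5C 0xB8 0x77

Derivation:
After byte 1 (0x6D): reg=0x04
After byte 2 (0x65): reg=0x20
After byte 3 (0x02): reg=0xEE
After byte 4 (0x55): reg=0x28
Register before byte 5: 0x28
After XOR with byte 0x39: 0x11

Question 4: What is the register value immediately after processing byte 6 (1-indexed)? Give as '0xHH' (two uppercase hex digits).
After byte 1 (0x6D): reg=0x04
After byte 2 (0x65): reg=0x20
After byte 3 (0x02): reg=0xEE
After byte 4 (0x55): reg=0x28
After byte 5 (0x39): reg=0x77
After byte 6 (0x69): reg=0x5A

Answer: 0x5A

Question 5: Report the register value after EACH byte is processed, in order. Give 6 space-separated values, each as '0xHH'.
0x04 0x20 0xEE 0x28 0x77 0x5A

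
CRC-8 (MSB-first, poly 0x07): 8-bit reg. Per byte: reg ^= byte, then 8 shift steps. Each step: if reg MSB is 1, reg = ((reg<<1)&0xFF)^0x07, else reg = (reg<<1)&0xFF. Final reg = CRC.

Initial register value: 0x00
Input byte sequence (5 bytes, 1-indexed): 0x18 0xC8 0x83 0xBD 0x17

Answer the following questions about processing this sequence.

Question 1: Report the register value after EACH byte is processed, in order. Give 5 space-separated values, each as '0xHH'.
0x48 0x89 0x36 0xB8 0x44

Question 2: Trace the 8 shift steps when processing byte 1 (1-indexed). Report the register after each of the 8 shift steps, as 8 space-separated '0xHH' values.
Register before byte 1: 0x00
After XOR with byte 0x18: 0x18

Answer: 0x30 0x60 0xC0 0x87 0x09 0x12 0x24 0x48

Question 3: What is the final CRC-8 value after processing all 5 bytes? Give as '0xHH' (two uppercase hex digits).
Answer: 0x44

Derivation:
After byte 1 (0x18): reg=0x48
After byte 2 (0xC8): reg=0x89
After byte 3 (0x83): reg=0x36
After byte 4 (0xBD): reg=0xB8
After byte 5 (0x17): reg=0x44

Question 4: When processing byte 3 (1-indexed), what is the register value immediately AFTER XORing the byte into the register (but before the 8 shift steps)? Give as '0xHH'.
Register before byte 3: 0x89
Byte 3: 0x83
0x89 XOR 0x83 = 0x0A

Answer: 0x0A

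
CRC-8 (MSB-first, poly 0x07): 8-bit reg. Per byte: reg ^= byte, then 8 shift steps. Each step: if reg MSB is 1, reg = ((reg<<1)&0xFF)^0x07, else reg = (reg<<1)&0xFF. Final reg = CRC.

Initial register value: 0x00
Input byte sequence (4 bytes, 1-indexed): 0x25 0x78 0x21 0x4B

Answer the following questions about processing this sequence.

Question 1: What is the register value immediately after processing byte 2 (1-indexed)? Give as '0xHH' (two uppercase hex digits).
Answer: 0x80

Derivation:
After byte 1 (0x25): reg=0xFB
After byte 2 (0x78): reg=0x80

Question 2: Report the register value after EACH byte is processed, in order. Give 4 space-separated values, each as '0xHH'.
0xFB 0x80 0x6E 0xFB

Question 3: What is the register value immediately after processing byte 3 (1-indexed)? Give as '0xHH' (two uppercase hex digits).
After byte 1 (0x25): reg=0xFB
After byte 2 (0x78): reg=0x80
After byte 3 (0x21): reg=0x6E

Answer: 0x6E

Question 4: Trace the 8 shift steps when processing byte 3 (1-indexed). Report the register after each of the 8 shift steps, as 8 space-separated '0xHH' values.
Answer: 0x45 0x8A 0x13 0x26 0x4C 0x98 0x37 0x6E

Derivation:
After byte 1 (0x25): reg=0xFB
After byte 2 (0x78): reg=0x80
Register before byte 3: 0x80
After XOR with byte 0x21: 0xA1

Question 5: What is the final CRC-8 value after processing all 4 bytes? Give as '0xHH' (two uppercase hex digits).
Answer: 0xFB

Derivation:
After byte 1 (0x25): reg=0xFB
After byte 2 (0x78): reg=0x80
After byte 3 (0x21): reg=0x6E
After byte 4 (0x4B): reg=0xFB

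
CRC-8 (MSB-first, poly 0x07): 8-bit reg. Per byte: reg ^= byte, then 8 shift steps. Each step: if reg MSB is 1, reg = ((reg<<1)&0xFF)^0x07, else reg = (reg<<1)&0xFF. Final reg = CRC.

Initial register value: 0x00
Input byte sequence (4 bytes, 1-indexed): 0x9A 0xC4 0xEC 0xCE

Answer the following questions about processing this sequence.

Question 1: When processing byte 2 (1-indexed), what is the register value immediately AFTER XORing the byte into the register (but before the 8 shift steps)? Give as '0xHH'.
Answer: 0x0B

Derivation:
Register before byte 2: 0xCF
Byte 2: 0xC4
0xCF XOR 0xC4 = 0x0B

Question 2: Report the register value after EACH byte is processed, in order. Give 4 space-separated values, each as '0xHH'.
0xCF 0x31 0x1D 0x37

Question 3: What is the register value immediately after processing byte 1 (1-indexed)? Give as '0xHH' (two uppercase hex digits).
After byte 1 (0x9A): reg=0xCF

Answer: 0xCF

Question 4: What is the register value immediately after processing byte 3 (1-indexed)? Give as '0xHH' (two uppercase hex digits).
After byte 1 (0x9A): reg=0xCF
After byte 2 (0xC4): reg=0x31
After byte 3 (0xEC): reg=0x1D

Answer: 0x1D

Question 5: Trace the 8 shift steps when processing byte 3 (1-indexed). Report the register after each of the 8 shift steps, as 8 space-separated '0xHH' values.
Answer: 0xBD 0x7D 0xFA 0xF3 0xE1 0xC5 0x8D 0x1D

Derivation:
After byte 1 (0x9A): reg=0xCF
After byte 2 (0xC4): reg=0x31
Register before byte 3: 0x31
After XOR with byte 0xEC: 0xDD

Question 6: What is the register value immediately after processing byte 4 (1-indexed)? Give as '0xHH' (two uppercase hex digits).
Answer: 0x37

Derivation:
After byte 1 (0x9A): reg=0xCF
After byte 2 (0xC4): reg=0x31
After byte 3 (0xEC): reg=0x1D
After byte 4 (0xCE): reg=0x37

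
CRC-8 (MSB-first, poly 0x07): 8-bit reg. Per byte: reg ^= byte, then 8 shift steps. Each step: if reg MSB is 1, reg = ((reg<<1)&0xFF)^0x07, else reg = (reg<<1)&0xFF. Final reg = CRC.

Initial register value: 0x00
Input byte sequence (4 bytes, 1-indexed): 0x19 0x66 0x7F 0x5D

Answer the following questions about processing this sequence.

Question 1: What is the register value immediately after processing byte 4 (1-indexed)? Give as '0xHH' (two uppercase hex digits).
Answer: 0x8C

Derivation:
After byte 1 (0x19): reg=0x4F
After byte 2 (0x66): reg=0xDF
After byte 3 (0x7F): reg=0x69
After byte 4 (0x5D): reg=0x8C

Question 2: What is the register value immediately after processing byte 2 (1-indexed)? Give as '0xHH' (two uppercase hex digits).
After byte 1 (0x19): reg=0x4F
After byte 2 (0x66): reg=0xDF

Answer: 0xDF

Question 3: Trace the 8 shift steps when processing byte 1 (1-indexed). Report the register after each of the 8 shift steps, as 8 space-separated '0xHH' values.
Answer: 0x32 0x64 0xC8 0x97 0x29 0x52 0xA4 0x4F

Derivation:
Register before byte 1: 0x00
After XOR with byte 0x19: 0x19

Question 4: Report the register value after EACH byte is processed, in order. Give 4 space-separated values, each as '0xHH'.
0x4F 0xDF 0x69 0x8C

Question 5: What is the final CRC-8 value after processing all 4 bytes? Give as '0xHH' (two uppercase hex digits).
Answer: 0x8C

Derivation:
After byte 1 (0x19): reg=0x4F
After byte 2 (0x66): reg=0xDF
After byte 3 (0x7F): reg=0x69
After byte 4 (0x5D): reg=0x8C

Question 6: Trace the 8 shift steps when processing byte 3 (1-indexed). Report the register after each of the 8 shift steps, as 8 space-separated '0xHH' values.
Answer: 0x47 0x8E 0x1B 0x36 0x6C 0xD8 0xB7 0x69

Derivation:
After byte 1 (0x19): reg=0x4F
After byte 2 (0x66): reg=0xDF
Register before byte 3: 0xDF
After XOR with byte 0x7F: 0xA0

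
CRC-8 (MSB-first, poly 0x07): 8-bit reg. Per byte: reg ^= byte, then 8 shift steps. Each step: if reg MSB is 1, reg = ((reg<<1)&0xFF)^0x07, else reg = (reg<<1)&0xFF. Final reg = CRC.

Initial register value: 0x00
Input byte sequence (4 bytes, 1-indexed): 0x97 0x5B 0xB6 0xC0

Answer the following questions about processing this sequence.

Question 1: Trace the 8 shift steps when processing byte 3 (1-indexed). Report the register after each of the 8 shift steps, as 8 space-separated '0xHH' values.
After byte 1 (0x97): reg=0xEC
After byte 2 (0x5B): reg=0x0C
Register before byte 3: 0x0C
After XOR with byte 0xB6: 0xBA

Answer: 0x73 0xE6 0xCB 0x91 0x25 0x4A 0x94 0x2F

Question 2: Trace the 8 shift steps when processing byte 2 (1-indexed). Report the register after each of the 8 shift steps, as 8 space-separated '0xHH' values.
Answer: 0x69 0xD2 0xA3 0x41 0x82 0x03 0x06 0x0C

Derivation:
After byte 1 (0x97): reg=0xEC
Register before byte 2: 0xEC
After XOR with byte 0x5B: 0xB7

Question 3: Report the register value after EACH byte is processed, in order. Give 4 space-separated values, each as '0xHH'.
0xEC 0x0C 0x2F 0x83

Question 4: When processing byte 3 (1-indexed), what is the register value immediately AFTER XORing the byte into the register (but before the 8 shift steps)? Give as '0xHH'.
Register before byte 3: 0x0C
Byte 3: 0xB6
0x0C XOR 0xB6 = 0xBA

Answer: 0xBA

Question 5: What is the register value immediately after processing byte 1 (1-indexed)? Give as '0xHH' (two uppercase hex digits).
After byte 1 (0x97): reg=0xEC

Answer: 0xEC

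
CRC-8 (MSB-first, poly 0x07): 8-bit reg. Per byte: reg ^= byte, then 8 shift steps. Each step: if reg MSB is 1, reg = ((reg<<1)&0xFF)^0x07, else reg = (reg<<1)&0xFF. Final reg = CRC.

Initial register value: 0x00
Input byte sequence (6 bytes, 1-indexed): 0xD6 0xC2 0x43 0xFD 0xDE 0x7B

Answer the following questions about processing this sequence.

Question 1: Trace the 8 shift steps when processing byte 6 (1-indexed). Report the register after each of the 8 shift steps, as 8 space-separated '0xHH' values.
Answer: 0x12 0x24 0x48 0x90 0x27 0x4E 0x9C 0x3F

Derivation:
After byte 1 (0xD6): reg=0x2C
After byte 2 (0xC2): reg=0x84
After byte 3 (0x43): reg=0x5B
After byte 4 (0xFD): reg=0x7B
After byte 5 (0xDE): reg=0x72
Register before byte 6: 0x72
After XOR with byte 0x7B: 0x09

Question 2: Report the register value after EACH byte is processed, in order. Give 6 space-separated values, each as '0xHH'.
0x2C 0x84 0x5B 0x7B 0x72 0x3F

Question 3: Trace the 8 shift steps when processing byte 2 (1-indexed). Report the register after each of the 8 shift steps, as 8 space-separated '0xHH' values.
After byte 1 (0xD6): reg=0x2C
Register before byte 2: 0x2C
After XOR with byte 0xC2: 0xEE

Answer: 0xDB 0xB1 0x65 0xCA 0x93 0x21 0x42 0x84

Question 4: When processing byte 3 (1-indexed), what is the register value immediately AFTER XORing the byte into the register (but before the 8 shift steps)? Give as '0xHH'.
Answer: 0xC7

Derivation:
Register before byte 3: 0x84
Byte 3: 0x43
0x84 XOR 0x43 = 0xC7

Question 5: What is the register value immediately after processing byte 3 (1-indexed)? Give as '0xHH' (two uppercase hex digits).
After byte 1 (0xD6): reg=0x2C
After byte 2 (0xC2): reg=0x84
After byte 3 (0x43): reg=0x5B

Answer: 0x5B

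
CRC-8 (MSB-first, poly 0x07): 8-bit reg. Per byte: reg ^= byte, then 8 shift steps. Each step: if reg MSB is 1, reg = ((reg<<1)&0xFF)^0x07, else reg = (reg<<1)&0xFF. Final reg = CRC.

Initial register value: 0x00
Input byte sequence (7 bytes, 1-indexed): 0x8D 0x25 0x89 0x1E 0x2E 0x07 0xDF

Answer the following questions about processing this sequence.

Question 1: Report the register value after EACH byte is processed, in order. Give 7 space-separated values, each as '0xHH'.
0xAA 0xA4 0xC3 0x1D 0x99 0xD3 0x24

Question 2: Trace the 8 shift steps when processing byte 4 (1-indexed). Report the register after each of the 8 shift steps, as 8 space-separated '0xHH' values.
After byte 1 (0x8D): reg=0xAA
After byte 2 (0x25): reg=0xA4
After byte 3 (0x89): reg=0xC3
Register before byte 4: 0xC3
After XOR with byte 0x1E: 0xDD

Answer: 0xBD 0x7D 0xFA 0xF3 0xE1 0xC5 0x8D 0x1D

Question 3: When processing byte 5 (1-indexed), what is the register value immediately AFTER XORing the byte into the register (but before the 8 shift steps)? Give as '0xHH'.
Register before byte 5: 0x1D
Byte 5: 0x2E
0x1D XOR 0x2E = 0x33

Answer: 0x33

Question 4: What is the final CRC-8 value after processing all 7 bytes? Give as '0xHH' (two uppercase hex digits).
After byte 1 (0x8D): reg=0xAA
After byte 2 (0x25): reg=0xA4
After byte 3 (0x89): reg=0xC3
After byte 4 (0x1E): reg=0x1D
After byte 5 (0x2E): reg=0x99
After byte 6 (0x07): reg=0xD3
After byte 7 (0xDF): reg=0x24

Answer: 0x24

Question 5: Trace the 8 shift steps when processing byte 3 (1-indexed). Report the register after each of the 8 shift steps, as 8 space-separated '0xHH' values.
Answer: 0x5A 0xB4 0x6F 0xDE 0xBB 0x71 0xE2 0xC3

Derivation:
After byte 1 (0x8D): reg=0xAA
After byte 2 (0x25): reg=0xA4
Register before byte 3: 0xA4
After XOR with byte 0x89: 0x2D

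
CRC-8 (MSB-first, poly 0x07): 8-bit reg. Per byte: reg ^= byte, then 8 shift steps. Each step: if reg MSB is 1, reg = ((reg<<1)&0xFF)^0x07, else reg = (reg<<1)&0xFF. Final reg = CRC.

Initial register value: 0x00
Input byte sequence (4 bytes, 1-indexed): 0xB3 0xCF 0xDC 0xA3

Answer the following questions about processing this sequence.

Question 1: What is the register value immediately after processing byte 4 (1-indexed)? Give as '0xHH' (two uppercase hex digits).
After byte 1 (0xB3): reg=0x10
After byte 2 (0xCF): reg=0x13
After byte 3 (0xDC): reg=0x63
After byte 4 (0xA3): reg=0x4E

Answer: 0x4E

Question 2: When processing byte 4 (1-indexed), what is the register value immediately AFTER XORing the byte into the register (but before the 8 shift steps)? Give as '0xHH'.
Answer: 0xC0

Derivation:
Register before byte 4: 0x63
Byte 4: 0xA3
0x63 XOR 0xA3 = 0xC0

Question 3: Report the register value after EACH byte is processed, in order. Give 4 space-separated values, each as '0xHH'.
0x10 0x13 0x63 0x4E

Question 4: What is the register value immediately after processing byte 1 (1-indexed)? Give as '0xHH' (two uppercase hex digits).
Answer: 0x10

Derivation:
After byte 1 (0xB3): reg=0x10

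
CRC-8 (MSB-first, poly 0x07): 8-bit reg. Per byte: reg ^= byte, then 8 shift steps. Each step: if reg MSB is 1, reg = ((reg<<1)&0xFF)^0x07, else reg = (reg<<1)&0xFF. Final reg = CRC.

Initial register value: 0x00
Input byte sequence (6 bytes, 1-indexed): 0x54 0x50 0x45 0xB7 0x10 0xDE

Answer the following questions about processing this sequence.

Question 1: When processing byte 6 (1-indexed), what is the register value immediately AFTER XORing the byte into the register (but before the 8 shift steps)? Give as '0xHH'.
Register before byte 6: 0x9B
Byte 6: 0xDE
0x9B XOR 0xDE = 0x45

Answer: 0x45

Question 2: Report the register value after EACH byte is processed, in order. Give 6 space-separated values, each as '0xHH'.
0xAB 0xEF 0x5F 0x96 0x9B 0xDC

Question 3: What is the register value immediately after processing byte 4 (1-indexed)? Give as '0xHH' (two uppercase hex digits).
After byte 1 (0x54): reg=0xAB
After byte 2 (0x50): reg=0xEF
After byte 3 (0x45): reg=0x5F
After byte 4 (0xB7): reg=0x96

Answer: 0x96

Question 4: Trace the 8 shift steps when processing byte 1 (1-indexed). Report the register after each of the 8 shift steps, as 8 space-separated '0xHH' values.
Register before byte 1: 0x00
After XOR with byte 0x54: 0x54

Answer: 0xA8 0x57 0xAE 0x5B 0xB6 0x6B 0xD6 0xAB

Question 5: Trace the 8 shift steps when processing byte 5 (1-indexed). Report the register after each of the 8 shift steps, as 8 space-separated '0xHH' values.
After byte 1 (0x54): reg=0xAB
After byte 2 (0x50): reg=0xEF
After byte 3 (0x45): reg=0x5F
After byte 4 (0xB7): reg=0x96
Register before byte 5: 0x96
After XOR with byte 0x10: 0x86

Answer: 0x0B 0x16 0x2C 0x58 0xB0 0x67 0xCE 0x9B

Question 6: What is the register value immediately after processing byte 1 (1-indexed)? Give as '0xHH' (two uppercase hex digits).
Answer: 0xAB

Derivation:
After byte 1 (0x54): reg=0xAB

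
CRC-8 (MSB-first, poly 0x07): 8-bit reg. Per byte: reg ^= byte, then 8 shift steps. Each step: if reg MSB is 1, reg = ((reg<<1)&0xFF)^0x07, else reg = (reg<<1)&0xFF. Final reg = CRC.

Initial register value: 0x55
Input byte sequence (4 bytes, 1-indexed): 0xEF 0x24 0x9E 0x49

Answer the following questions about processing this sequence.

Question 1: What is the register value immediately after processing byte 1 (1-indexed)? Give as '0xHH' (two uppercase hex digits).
Answer: 0x2F

Derivation:
After byte 1 (0xEF): reg=0x2F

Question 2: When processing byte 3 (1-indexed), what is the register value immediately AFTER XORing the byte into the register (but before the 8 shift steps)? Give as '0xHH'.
Register before byte 3: 0x31
Byte 3: 0x9E
0x31 XOR 0x9E = 0xAF

Answer: 0xAF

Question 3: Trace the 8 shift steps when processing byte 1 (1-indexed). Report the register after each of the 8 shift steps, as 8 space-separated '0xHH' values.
Register before byte 1: 0x55
After XOR with byte 0xEF: 0xBA

Answer: 0x73 0xE6 0xCB 0x91 0x25 0x4A 0x94 0x2F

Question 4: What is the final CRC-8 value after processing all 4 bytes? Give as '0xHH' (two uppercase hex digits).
After byte 1 (0xEF): reg=0x2F
After byte 2 (0x24): reg=0x31
After byte 3 (0x9E): reg=0x44
After byte 4 (0x49): reg=0x23

Answer: 0x23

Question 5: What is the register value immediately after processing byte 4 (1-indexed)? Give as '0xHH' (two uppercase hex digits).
After byte 1 (0xEF): reg=0x2F
After byte 2 (0x24): reg=0x31
After byte 3 (0x9E): reg=0x44
After byte 4 (0x49): reg=0x23

Answer: 0x23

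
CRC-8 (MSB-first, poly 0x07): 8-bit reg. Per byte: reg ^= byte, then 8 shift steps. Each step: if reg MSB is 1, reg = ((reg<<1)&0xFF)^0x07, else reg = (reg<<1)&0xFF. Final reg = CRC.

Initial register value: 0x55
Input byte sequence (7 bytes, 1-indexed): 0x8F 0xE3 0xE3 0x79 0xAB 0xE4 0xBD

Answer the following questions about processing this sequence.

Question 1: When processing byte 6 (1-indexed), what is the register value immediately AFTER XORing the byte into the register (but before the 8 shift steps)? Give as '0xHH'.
Answer: 0x3E

Derivation:
Register before byte 6: 0xDA
Byte 6: 0xE4
0xDA XOR 0xE4 = 0x3E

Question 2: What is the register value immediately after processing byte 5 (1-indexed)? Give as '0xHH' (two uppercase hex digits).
Answer: 0xDA

Derivation:
After byte 1 (0x8F): reg=0x08
After byte 2 (0xE3): reg=0x9F
After byte 3 (0xE3): reg=0x73
After byte 4 (0x79): reg=0x36
After byte 5 (0xAB): reg=0xDA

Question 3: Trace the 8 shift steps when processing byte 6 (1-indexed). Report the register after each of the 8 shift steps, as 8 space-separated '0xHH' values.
Answer: 0x7C 0xF8 0xF7 0xE9 0xD5 0xAD 0x5D 0xBA

Derivation:
After byte 1 (0x8F): reg=0x08
After byte 2 (0xE3): reg=0x9F
After byte 3 (0xE3): reg=0x73
After byte 4 (0x79): reg=0x36
After byte 5 (0xAB): reg=0xDA
Register before byte 6: 0xDA
After XOR with byte 0xE4: 0x3E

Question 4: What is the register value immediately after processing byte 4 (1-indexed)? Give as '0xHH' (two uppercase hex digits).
Answer: 0x36

Derivation:
After byte 1 (0x8F): reg=0x08
After byte 2 (0xE3): reg=0x9F
After byte 3 (0xE3): reg=0x73
After byte 4 (0x79): reg=0x36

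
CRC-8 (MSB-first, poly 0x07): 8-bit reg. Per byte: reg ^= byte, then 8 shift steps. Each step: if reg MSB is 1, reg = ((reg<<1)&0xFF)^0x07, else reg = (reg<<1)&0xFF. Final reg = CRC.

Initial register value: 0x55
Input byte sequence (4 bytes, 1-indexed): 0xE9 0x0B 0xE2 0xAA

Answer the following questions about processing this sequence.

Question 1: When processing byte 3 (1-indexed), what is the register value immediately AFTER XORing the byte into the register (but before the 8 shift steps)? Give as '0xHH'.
Answer: 0x60

Derivation:
Register before byte 3: 0x82
Byte 3: 0xE2
0x82 XOR 0xE2 = 0x60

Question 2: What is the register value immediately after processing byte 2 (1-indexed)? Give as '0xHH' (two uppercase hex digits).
Answer: 0x82

Derivation:
After byte 1 (0xE9): reg=0x3D
After byte 2 (0x0B): reg=0x82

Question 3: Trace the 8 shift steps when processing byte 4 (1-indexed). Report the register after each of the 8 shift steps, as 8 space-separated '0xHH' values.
After byte 1 (0xE9): reg=0x3D
After byte 2 (0x0B): reg=0x82
After byte 3 (0xE2): reg=0x27
Register before byte 4: 0x27
After XOR with byte 0xAA: 0x8D

Answer: 0x1D 0x3A 0x74 0xE8 0xD7 0xA9 0x55 0xAA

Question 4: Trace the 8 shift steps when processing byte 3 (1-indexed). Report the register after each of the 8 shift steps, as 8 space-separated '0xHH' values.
Answer: 0xC0 0x87 0x09 0x12 0x24 0x48 0x90 0x27

Derivation:
After byte 1 (0xE9): reg=0x3D
After byte 2 (0x0B): reg=0x82
Register before byte 3: 0x82
After XOR with byte 0xE2: 0x60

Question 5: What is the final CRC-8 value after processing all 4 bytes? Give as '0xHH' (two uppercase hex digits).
Answer: 0xAA

Derivation:
After byte 1 (0xE9): reg=0x3D
After byte 2 (0x0B): reg=0x82
After byte 3 (0xE2): reg=0x27
After byte 4 (0xAA): reg=0xAA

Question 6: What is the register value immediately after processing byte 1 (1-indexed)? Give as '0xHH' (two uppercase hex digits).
After byte 1 (0xE9): reg=0x3D

Answer: 0x3D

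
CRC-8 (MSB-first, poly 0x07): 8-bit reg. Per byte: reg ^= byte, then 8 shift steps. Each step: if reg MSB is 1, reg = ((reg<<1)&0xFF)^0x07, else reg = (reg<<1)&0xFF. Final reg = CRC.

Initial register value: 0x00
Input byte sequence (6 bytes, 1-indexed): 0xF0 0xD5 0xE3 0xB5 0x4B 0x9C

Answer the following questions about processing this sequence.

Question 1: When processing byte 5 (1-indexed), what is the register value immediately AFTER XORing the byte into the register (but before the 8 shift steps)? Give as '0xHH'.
Register before byte 5: 0x92
Byte 5: 0x4B
0x92 XOR 0x4B = 0xD9

Answer: 0xD9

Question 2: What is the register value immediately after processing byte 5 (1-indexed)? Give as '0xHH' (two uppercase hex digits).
After byte 1 (0xF0): reg=0xDE
After byte 2 (0xD5): reg=0x31
After byte 3 (0xE3): reg=0x30
After byte 4 (0xB5): reg=0x92
After byte 5 (0x4B): reg=0x01

Answer: 0x01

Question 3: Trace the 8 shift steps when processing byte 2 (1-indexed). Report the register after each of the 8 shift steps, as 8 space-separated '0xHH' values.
After byte 1 (0xF0): reg=0xDE
Register before byte 2: 0xDE
After XOR with byte 0xD5: 0x0B

Answer: 0x16 0x2C 0x58 0xB0 0x67 0xCE 0x9B 0x31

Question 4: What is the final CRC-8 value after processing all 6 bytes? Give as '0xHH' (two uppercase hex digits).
After byte 1 (0xF0): reg=0xDE
After byte 2 (0xD5): reg=0x31
After byte 3 (0xE3): reg=0x30
After byte 4 (0xB5): reg=0x92
After byte 5 (0x4B): reg=0x01
After byte 6 (0x9C): reg=0xDA

Answer: 0xDA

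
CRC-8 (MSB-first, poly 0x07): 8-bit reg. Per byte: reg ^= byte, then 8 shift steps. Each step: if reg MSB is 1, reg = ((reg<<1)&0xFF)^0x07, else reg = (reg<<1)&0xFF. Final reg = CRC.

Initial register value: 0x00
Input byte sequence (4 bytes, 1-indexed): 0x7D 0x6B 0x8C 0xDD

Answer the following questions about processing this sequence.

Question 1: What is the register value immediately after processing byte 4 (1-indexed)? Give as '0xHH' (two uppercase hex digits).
After byte 1 (0x7D): reg=0x74
After byte 2 (0x6B): reg=0x5D
After byte 3 (0x8C): reg=0x39
After byte 4 (0xDD): reg=0xB2

Answer: 0xB2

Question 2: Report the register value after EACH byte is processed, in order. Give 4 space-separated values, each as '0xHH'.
0x74 0x5D 0x39 0xB2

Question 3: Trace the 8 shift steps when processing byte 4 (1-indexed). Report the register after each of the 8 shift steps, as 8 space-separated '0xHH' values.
After byte 1 (0x7D): reg=0x74
After byte 2 (0x6B): reg=0x5D
After byte 3 (0x8C): reg=0x39
Register before byte 4: 0x39
After XOR with byte 0xDD: 0xE4

Answer: 0xCF 0x99 0x35 0x6A 0xD4 0xAF 0x59 0xB2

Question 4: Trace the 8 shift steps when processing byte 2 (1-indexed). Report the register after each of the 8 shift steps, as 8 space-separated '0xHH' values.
After byte 1 (0x7D): reg=0x74
Register before byte 2: 0x74
After XOR with byte 0x6B: 0x1F

Answer: 0x3E 0x7C 0xF8 0xF7 0xE9 0xD5 0xAD 0x5D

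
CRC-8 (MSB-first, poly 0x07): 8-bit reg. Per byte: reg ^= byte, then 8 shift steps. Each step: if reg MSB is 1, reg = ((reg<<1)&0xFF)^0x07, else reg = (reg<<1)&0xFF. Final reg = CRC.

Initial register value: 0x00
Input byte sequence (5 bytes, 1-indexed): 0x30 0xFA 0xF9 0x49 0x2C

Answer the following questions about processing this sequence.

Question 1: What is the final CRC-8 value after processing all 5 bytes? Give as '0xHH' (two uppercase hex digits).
Answer: 0xBD

Derivation:
After byte 1 (0x30): reg=0x90
After byte 2 (0xFA): reg=0x11
After byte 3 (0xF9): reg=0x96
After byte 4 (0x49): reg=0x13
After byte 5 (0x2C): reg=0xBD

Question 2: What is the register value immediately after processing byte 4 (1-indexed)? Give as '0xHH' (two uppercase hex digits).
After byte 1 (0x30): reg=0x90
After byte 2 (0xFA): reg=0x11
After byte 3 (0xF9): reg=0x96
After byte 4 (0x49): reg=0x13

Answer: 0x13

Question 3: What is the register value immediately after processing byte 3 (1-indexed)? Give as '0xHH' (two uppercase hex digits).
After byte 1 (0x30): reg=0x90
After byte 2 (0xFA): reg=0x11
After byte 3 (0xF9): reg=0x96

Answer: 0x96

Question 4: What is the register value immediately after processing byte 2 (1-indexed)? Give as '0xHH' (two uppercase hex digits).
After byte 1 (0x30): reg=0x90
After byte 2 (0xFA): reg=0x11

Answer: 0x11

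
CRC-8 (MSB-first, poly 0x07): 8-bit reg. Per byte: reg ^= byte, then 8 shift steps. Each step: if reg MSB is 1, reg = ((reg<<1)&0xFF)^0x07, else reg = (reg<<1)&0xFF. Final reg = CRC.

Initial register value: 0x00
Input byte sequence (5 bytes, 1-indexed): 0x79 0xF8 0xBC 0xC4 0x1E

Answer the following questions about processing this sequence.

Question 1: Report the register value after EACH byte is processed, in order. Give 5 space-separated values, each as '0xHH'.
0x68 0xF9 0xDC 0x48 0xA5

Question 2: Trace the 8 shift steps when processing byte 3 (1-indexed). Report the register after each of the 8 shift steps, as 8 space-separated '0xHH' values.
After byte 1 (0x79): reg=0x68
After byte 2 (0xF8): reg=0xF9
Register before byte 3: 0xF9
After XOR with byte 0xBC: 0x45

Answer: 0x8A 0x13 0x26 0x4C 0x98 0x37 0x6E 0xDC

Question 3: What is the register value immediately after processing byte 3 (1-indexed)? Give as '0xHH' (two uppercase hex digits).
Answer: 0xDC

Derivation:
After byte 1 (0x79): reg=0x68
After byte 2 (0xF8): reg=0xF9
After byte 3 (0xBC): reg=0xDC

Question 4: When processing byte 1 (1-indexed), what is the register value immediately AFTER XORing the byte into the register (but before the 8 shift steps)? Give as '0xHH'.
Answer: 0x79

Derivation:
Register before byte 1: 0x00
Byte 1: 0x79
0x00 XOR 0x79 = 0x79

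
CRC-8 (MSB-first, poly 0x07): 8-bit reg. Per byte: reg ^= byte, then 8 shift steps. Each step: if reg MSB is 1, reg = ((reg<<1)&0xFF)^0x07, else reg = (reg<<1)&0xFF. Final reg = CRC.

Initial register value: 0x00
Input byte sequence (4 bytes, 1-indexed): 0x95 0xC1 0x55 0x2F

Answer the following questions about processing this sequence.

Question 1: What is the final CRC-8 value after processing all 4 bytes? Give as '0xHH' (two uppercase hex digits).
After byte 1 (0x95): reg=0xE2
After byte 2 (0xC1): reg=0xE9
After byte 3 (0x55): reg=0x3D
After byte 4 (0x2F): reg=0x7E

Answer: 0x7E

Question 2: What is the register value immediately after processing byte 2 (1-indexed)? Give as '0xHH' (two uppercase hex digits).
Answer: 0xE9

Derivation:
After byte 1 (0x95): reg=0xE2
After byte 2 (0xC1): reg=0xE9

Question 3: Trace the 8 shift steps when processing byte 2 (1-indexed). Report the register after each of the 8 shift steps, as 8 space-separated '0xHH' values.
Answer: 0x46 0x8C 0x1F 0x3E 0x7C 0xF8 0xF7 0xE9

Derivation:
After byte 1 (0x95): reg=0xE2
Register before byte 2: 0xE2
After XOR with byte 0xC1: 0x23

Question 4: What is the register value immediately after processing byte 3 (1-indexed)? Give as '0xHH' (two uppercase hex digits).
After byte 1 (0x95): reg=0xE2
After byte 2 (0xC1): reg=0xE9
After byte 3 (0x55): reg=0x3D

Answer: 0x3D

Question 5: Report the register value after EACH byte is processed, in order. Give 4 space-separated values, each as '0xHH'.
0xE2 0xE9 0x3D 0x7E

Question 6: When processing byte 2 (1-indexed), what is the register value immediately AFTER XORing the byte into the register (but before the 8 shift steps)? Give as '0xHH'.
Register before byte 2: 0xE2
Byte 2: 0xC1
0xE2 XOR 0xC1 = 0x23

Answer: 0x23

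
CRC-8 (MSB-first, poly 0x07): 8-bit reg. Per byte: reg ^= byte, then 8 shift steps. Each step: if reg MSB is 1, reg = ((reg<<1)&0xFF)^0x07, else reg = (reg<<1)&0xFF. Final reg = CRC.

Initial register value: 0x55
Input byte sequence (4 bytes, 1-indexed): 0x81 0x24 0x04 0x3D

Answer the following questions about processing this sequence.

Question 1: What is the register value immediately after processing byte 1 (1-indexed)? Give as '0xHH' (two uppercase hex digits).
After byte 1 (0x81): reg=0x22

Answer: 0x22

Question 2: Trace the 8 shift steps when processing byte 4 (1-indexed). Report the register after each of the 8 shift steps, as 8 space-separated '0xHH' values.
After byte 1 (0x81): reg=0x22
After byte 2 (0x24): reg=0x12
After byte 3 (0x04): reg=0x62
Register before byte 4: 0x62
After XOR with byte 0x3D: 0x5F

Answer: 0xBE 0x7B 0xF6 0xEB 0xD1 0xA5 0x4D 0x9A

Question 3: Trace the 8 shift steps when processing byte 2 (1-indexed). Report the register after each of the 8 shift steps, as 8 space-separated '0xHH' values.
Answer: 0x0C 0x18 0x30 0x60 0xC0 0x87 0x09 0x12

Derivation:
After byte 1 (0x81): reg=0x22
Register before byte 2: 0x22
After XOR with byte 0x24: 0x06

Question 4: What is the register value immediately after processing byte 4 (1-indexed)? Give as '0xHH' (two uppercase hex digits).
Answer: 0x9A

Derivation:
After byte 1 (0x81): reg=0x22
After byte 2 (0x24): reg=0x12
After byte 3 (0x04): reg=0x62
After byte 4 (0x3D): reg=0x9A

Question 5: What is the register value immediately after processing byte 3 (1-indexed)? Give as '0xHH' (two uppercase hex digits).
Answer: 0x62

Derivation:
After byte 1 (0x81): reg=0x22
After byte 2 (0x24): reg=0x12
After byte 3 (0x04): reg=0x62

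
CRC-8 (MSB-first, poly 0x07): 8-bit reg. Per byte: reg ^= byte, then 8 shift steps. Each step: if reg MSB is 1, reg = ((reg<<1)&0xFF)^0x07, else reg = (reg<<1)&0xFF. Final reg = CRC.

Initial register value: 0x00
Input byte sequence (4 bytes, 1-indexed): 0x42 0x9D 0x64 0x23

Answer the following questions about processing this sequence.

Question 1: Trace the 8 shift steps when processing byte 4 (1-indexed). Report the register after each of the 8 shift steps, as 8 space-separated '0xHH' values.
After byte 1 (0x42): reg=0xC9
After byte 2 (0x9D): reg=0xAB
After byte 3 (0x64): reg=0x63
Register before byte 4: 0x63
After XOR with byte 0x23: 0x40

Answer: 0x80 0x07 0x0E 0x1C 0x38 0x70 0xE0 0xC7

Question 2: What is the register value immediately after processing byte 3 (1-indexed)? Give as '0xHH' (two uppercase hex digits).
After byte 1 (0x42): reg=0xC9
After byte 2 (0x9D): reg=0xAB
After byte 3 (0x64): reg=0x63

Answer: 0x63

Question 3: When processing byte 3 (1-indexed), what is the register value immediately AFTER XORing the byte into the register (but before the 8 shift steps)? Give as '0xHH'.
Answer: 0xCF

Derivation:
Register before byte 3: 0xAB
Byte 3: 0x64
0xAB XOR 0x64 = 0xCF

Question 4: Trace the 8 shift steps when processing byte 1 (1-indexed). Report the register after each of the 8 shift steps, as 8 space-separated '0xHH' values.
Answer: 0x84 0x0F 0x1E 0x3C 0x78 0xF0 0xE7 0xC9

Derivation:
Register before byte 1: 0x00
After XOR with byte 0x42: 0x42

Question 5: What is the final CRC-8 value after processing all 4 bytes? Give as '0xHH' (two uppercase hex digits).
Answer: 0xC7

Derivation:
After byte 1 (0x42): reg=0xC9
After byte 2 (0x9D): reg=0xAB
After byte 3 (0x64): reg=0x63
After byte 4 (0x23): reg=0xC7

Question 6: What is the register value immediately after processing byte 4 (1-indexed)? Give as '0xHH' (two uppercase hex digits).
After byte 1 (0x42): reg=0xC9
After byte 2 (0x9D): reg=0xAB
After byte 3 (0x64): reg=0x63
After byte 4 (0x23): reg=0xC7

Answer: 0xC7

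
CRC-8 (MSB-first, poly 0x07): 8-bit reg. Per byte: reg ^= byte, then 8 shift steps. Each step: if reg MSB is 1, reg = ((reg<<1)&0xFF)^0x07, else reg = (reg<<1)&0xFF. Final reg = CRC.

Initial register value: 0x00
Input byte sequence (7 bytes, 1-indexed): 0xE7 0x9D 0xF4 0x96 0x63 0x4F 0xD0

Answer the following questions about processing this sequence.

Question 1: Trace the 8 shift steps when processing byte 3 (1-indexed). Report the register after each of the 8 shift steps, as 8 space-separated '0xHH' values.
After byte 1 (0xE7): reg=0xBB
After byte 2 (0x9D): reg=0xF2
Register before byte 3: 0xF2
After XOR with byte 0xF4: 0x06

Answer: 0x0C 0x18 0x30 0x60 0xC0 0x87 0x09 0x12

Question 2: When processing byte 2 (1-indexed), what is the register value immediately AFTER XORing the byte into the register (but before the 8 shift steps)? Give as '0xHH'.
Answer: 0x26

Derivation:
Register before byte 2: 0xBB
Byte 2: 0x9D
0xBB XOR 0x9D = 0x26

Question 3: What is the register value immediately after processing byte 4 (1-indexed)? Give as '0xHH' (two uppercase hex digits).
Answer: 0x95

Derivation:
After byte 1 (0xE7): reg=0xBB
After byte 2 (0x9D): reg=0xF2
After byte 3 (0xF4): reg=0x12
After byte 4 (0x96): reg=0x95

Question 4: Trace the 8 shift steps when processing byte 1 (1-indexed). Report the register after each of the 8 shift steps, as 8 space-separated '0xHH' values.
Answer: 0xC9 0x95 0x2D 0x5A 0xB4 0x6F 0xDE 0xBB

Derivation:
Register before byte 1: 0x00
After XOR with byte 0xE7: 0xE7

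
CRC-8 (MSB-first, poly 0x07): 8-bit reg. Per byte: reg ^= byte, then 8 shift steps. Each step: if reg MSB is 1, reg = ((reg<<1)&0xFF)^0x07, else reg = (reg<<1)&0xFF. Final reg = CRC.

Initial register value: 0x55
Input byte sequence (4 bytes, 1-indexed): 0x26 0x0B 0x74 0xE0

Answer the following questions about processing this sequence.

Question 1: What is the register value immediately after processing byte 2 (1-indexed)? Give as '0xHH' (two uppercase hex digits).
Answer: 0xAC

Derivation:
After byte 1 (0x26): reg=0x5E
After byte 2 (0x0B): reg=0xAC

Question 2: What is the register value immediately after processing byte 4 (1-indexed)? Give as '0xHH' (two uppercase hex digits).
Answer: 0xBC

Derivation:
After byte 1 (0x26): reg=0x5E
After byte 2 (0x0B): reg=0xAC
After byte 3 (0x74): reg=0x06
After byte 4 (0xE0): reg=0xBC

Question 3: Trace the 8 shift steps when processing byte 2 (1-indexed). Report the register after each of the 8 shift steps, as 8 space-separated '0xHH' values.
Answer: 0xAA 0x53 0xA6 0x4B 0x96 0x2B 0x56 0xAC

Derivation:
After byte 1 (0x26): reg=0x5E
Register before byte 2: 0x5E
After XOR with byte 0x0B: 0x55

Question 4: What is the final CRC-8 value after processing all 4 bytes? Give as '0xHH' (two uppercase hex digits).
Answer: 0xBC

Derivation:
After byte 1 (0x26): reg=0x5E
After byte 2 (0x0B): reg=0xAC
After byte 3 (0x74): reg=0x06
After byte 4 (0xE0): reg=0xBC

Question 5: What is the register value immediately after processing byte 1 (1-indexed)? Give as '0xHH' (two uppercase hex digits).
Answer: 0x5E

Derivation:
After byte 1 (0x26): reg=0x5E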